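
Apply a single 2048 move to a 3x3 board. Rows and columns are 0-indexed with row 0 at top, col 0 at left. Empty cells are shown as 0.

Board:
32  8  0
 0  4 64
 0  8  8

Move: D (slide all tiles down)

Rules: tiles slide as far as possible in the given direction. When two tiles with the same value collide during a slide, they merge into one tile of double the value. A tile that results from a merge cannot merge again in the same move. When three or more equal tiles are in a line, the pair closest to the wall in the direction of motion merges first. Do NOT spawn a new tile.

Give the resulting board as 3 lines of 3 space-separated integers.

Answer:  0  8  0
 0  4 64
32  8  8

Derivation:
Slide down:
col 0: [32, 0, 0] -> [0, 0, 32]
col 1: [8, 4, 8] -> [8, 4, 8]
col 2: [0, 64, 8] -> [0, 64, 8]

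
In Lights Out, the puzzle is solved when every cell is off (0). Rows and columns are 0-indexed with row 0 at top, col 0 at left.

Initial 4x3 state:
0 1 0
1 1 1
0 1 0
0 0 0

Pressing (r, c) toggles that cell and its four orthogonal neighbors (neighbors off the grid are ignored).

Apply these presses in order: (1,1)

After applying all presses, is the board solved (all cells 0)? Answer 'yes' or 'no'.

Answer: yes

Derivation:
After press 1 at (1,1):
0 0 0
0 0 0
0 0 0
0 0 0

Lights still on: 0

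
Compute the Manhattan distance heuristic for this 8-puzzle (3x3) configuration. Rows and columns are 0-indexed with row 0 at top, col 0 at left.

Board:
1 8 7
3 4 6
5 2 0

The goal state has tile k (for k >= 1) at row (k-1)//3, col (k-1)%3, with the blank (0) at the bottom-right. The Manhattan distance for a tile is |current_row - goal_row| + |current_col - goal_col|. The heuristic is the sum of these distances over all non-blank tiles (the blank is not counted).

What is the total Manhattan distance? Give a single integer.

Tile 1: (0,0)->(0,0) = 0
Tile 8: (0,1)->(2,1) = 2
Tile 7: (0,2)->(2,0) = 4
Tile 3: (1,0)->(0,2) = 3
Tile 4: (1,1)->(1,0) = 1
Tile 6: (1,2)->(1,2) = 0
Tile 5: (2,0)->(1,1) = 2
Tile 2: (2,1)->(0,1) = 2
Sum: 0 + 2 + 4 + 3 + 1 + 0 + 2 + 2 = 14

Answer: 14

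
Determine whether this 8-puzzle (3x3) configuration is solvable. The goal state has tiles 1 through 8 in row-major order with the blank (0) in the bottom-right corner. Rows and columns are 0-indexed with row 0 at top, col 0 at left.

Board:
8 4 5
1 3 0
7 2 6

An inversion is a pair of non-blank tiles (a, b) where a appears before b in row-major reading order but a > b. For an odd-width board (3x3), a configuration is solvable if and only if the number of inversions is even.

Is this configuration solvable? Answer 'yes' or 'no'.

Answer: yes

Derivation:
Inversions (pairs i<j in row-major order where tile[i] > tile[j] > 0): 16
16 is even, so the puzzle is solvable.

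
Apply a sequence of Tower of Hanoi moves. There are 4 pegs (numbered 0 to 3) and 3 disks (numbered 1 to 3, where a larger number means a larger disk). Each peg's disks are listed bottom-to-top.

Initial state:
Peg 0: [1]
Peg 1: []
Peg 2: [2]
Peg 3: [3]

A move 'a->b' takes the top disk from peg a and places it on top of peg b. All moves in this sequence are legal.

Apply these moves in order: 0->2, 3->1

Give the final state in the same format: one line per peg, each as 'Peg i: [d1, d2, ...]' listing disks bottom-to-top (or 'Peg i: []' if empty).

After move 1 (0->2):
Peg 0: []
Peg 1: []
Peg 2: [2, 1]
Peg 3: [3]

After move 2 (3->1):
Peg 0: []
Peg 1: [3]
Peg 2: [2, 1]
Peg 3: []

Answer: Peg 0: []
Peg 1: [3]
Peg 2: [2, 1]
Peg 3: []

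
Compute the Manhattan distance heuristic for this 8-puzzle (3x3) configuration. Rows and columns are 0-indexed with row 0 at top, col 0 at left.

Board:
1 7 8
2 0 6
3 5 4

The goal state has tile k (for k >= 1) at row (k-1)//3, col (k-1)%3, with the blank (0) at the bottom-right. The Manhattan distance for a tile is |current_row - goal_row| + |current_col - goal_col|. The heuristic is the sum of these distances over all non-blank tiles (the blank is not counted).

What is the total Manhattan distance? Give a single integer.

Answer: 16

Derivation:
Tile 1: (0,0)->(0,0) = 0
Tile 7: (0,1)->(2,0) = 3
Tile 8: (0,2)->(2,1) = 3
Tile 2: (1,0)->(0,1) = 2
Tile 6: (1,2)->(1,2) = 0
Tile 3: (2,0)->(0,2) = 4
Tile 5: (2,1)->(1,1) = 1
Tile 4: (2,2)->(1,0) = 3
Sum: 0 + 3 + 3 + 2 + 0 + 4 + 1 + 3 = 16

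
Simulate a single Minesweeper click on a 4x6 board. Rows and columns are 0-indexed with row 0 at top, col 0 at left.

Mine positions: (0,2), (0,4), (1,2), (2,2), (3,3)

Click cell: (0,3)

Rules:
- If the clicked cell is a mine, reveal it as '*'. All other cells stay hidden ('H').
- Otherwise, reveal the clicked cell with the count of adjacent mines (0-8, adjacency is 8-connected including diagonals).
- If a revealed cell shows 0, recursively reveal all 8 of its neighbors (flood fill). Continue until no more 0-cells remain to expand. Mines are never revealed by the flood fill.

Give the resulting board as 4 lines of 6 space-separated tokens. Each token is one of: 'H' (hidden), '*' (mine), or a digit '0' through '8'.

H H H 3 H H
H H H H H H
H H H H H H
H H H H H H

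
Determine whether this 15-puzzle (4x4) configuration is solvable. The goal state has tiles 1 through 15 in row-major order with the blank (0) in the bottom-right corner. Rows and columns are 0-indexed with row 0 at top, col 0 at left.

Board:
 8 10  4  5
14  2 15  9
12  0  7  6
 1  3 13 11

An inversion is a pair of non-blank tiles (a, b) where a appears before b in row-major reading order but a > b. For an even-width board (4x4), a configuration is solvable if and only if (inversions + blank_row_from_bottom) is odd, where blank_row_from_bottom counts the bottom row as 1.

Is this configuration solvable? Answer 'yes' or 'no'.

Answer: no

Derivation:
Inversions: 54
Blank is in row 2 (0-indexed from top), which is row 2 counting from the bottom (bottom = 1).
54 + 2 = 56, which is even, so the puzzle is not solvable.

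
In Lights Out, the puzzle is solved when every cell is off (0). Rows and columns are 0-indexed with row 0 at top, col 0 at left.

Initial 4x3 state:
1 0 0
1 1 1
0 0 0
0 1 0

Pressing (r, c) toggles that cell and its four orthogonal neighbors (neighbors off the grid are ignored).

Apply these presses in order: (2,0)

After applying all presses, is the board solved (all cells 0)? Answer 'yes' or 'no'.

After press 1 at (2,0):
1 0 0
0 1 1
1 1 0
1 1 0

Lights still on: 7

Answer: no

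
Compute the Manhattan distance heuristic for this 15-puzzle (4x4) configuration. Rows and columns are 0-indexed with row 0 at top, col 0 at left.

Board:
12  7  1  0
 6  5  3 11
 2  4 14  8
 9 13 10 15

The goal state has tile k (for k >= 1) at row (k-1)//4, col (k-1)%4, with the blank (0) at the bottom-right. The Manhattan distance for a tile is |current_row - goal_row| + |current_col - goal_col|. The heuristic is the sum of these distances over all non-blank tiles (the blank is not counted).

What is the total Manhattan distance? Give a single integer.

Tile 12: at (0,0), goal (2,3), distance |0-2|+|0-3| = 5
Tile 7: at (0,1), goal (1,2), distance |0-1|+|1-2| = 2
Tile 1: at (0,2), goal (0,0), distance |0-0|+|2-0| = 2
Tile 6: at (1,0), goal (1,1), distance |1-1|+|0-1| = 1
Tile 5: at (1,1), goal (1,0), distance |1-1|+|1-0| = 1
Tile 3: at (1,2), goal (0,2), distance |1-0|+|2-2| = 1
Tile 11: at (1,3), goal (2,2), distance |1-2|+|3-2| = 2
Tile 2: at (2,0), goal (0,1), distance |2-0|+|0-1| = 3
Tile 4: at (2,1), goal (0,3), distance |2-0|+|1-3| = 4
Tile 14: at (2,2), goal (3,1), distance |2-3|+|2-1| = 2
Tile 8: at (2,3), goal (1,3), distance |2-1|+|3-3| = 1
Tile 9: at (3,0), goal (2,0), distance |3-2|+|0-0| = 1
Tile 13: at (3,1), goal (3,0), distance |3-3|+|1-0| = 1
Tile 10: at (3,2), goal (2,1), distance |3-2|+|2-1| = 2
Tile 15: at (3,3), goal (3,2), distance |3-3|+|3-2| = 1
Sum: 5 + 2 + 2 + 1 + 1 + 1 + 2 + 3 + 4 + 2 + 1 + 1 + 1 + 2 + 1 = 29

Answer: 29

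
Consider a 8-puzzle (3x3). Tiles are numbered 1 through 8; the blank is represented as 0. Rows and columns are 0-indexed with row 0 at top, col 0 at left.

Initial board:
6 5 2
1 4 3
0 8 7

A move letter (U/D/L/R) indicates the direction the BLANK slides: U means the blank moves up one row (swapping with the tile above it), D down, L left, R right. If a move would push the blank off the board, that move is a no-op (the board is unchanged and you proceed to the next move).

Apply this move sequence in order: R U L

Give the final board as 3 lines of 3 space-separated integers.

After move 1 (R):
6 5 2
1 4 3
8 0 7

After move 2 (U):
6 5 2
1 0 3
8 4 7

After move 3 (L):
6 5 2
0 1 3
8 4 7

Answer: 6 5 2
0 1 3
8 4 7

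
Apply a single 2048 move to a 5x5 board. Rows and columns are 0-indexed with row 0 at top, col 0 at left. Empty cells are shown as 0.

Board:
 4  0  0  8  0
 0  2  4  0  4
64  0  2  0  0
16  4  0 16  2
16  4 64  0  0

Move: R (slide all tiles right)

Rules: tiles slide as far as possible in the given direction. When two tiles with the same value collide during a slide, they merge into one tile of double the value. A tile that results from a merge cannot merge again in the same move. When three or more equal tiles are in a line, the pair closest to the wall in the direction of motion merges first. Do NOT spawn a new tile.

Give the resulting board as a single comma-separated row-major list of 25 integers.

Answer: 0, 0, 0, 4, 8, 0, 0, 0, 2, 8, 0, 0, 0, 64, 2, 0, 16, 4, 16, 2, 0, 0, 16, 4, 64

Derivation:
Slide right:
row 0: [4, 0, 0, 8, 0] -> [0, 0, 0, 4, 8]
row 1: [0, 2, 4, 0, 4] -> [0, 0, 0, 2, 8]
row 2: [64, 0, 2, 0, 0] -> [0, 0, 0, 64, 2]
row 3: [16, 4, 0, 16, 2] -> [0, 16, 4, 16, 2]
row 4: [16, 4, 64, 0, 0] -> [0, 0, 16, 4, 64]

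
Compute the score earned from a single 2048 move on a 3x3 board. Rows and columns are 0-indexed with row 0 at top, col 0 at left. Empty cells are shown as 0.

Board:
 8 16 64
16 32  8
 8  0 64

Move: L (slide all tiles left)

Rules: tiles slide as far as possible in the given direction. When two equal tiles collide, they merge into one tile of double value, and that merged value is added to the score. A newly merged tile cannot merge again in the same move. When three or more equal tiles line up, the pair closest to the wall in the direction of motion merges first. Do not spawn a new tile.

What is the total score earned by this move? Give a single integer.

Slide left:
row 0: [8, 16, 64] -> [8, 16, 64]  score +0 (running 0)
row 1: [16, 32, 8] -> [16, 32, 8]  score +0 (running 0)
row 2: [8, 0, 64] -> [8, 64, 0]  score +0 (running 0)
Board after move:
 8 16 64
16 32  8
 8 64  0

Answer: 0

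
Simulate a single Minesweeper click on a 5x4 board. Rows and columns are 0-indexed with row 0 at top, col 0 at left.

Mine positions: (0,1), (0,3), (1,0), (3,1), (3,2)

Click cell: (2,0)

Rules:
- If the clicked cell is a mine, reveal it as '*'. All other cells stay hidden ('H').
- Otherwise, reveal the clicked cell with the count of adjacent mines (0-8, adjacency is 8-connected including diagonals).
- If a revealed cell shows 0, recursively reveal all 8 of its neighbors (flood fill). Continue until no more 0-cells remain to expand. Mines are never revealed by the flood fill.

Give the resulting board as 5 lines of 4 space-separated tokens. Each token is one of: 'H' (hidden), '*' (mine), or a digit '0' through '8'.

H H H H
H H H H
2 H H H
H H H H
H H H H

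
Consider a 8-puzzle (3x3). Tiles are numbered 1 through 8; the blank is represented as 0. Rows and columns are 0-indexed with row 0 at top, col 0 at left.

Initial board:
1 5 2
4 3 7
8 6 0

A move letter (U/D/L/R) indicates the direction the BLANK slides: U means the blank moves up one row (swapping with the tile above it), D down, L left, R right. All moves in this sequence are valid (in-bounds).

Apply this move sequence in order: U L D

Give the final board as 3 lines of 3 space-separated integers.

After move 1 (U):
1 5 2
4 3 0
8 6 7

After move 2 (L):
1 5 2
4 0 3
8 6 7

After move 3 (D):
1 5 2
4 6 3
8 0 7

Answer: 1 5 2
4 6 3
8 0 7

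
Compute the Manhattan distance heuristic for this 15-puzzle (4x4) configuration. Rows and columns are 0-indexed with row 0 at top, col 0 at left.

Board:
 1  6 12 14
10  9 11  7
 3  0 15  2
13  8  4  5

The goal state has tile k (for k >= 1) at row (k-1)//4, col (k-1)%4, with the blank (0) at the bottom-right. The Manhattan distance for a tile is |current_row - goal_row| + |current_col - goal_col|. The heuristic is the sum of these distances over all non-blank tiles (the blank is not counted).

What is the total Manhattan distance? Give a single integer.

Answer: 37

Derivation:
Tile 1: (0,0)->(0,0) = 0
Tile 6: (0,1)->(1,1) = 1
Tile 12: (0,2)->(2,3) = 3
Tile 14: (0,3)->(3,1) = 5
Tile 10: (1,0)->(2,1) = 2
Tile 9: (1,1)->(2,0) = 2
Tile 11: (1,2)->(2,2) = 1
Tile 7: (1,3)->(1,2) = 1
Tile 3: (2,0)->(0,2) = 4
Tile 15: (2,2)->(3,2) = 1
Tile 2: (2,3)->(0,1) = 4
Tile 13: (3,0)->(3,0) = 0
Tile 8: (3,1)->(1,3) = 4
Tile 4: (3,2)->(0,3) = 4
Tile 5: (3,3)->(1,0) = 5
Sum: 0 + 1 + 3 + 5 + 2 + 2 + 1 + 1 + 4 + 1 + 4 + 0 + 4 + 4 + 5 = 37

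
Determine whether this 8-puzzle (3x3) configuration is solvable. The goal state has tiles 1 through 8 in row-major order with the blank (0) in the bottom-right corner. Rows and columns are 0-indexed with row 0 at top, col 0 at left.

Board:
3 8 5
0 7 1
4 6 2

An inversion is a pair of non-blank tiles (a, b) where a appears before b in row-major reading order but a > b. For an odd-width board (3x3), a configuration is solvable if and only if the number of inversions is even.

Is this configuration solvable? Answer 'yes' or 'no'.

Answer: no

Derivation:
Inversions (pairs i<j in row-major order where tile[i] > tile[j] > 0): 17
17 is odd, so the puzzle is not solvable.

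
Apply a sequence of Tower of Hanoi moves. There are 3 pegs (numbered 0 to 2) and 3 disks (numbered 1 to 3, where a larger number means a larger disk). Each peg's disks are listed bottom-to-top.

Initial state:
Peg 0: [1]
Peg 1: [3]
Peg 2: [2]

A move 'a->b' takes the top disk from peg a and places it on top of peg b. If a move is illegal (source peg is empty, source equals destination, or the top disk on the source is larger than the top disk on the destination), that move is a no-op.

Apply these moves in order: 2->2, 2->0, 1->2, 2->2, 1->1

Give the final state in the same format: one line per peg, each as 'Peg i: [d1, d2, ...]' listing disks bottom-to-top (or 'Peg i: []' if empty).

After move 1 (2->2):
Peg 0: [1]
Peg 1: [3]
Peg 2: [2]

After move 2 (2->0):
Peg 0: [1]
Peg 1: [3]
Peg 2: [2]

After move 3 (1->2):
Peg 0: [1]
Peg 1: [3]
Peg 2: [2]

After move 4 (2->2):
Peg 0: [1]
Peg 1: [3]
Peg 2: [2]

After move 5 (1->1):
Peg 0: [1]
Peg 1: [3]
Peg 2: [2]

Answer: Peg 0: [1]
Peg 1: [3]
Peg 2: [2]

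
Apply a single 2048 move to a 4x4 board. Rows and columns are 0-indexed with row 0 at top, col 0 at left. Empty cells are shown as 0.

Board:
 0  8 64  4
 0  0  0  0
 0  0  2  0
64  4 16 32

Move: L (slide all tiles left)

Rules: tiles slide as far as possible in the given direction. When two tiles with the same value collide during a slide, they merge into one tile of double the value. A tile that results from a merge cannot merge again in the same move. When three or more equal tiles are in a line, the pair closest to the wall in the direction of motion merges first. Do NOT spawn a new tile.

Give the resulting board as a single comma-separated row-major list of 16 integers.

Slide left:
row 0: [0, 8, 64, 4] -> [8, 64, 4, 0]
row 1: [0, 0, 0, 0] -> [0, 0, 0, 0]
row 2: [0, 0, 2, 0] -> [2, 0, 0, 0]
row 3: [64, 4, 16, 32] -> [64, 4, 16, 32]

Answer: 8, 64, 4, 0, 0, 0, 0, 0, 2, 0, 0, 0, 64, 4, 16, 32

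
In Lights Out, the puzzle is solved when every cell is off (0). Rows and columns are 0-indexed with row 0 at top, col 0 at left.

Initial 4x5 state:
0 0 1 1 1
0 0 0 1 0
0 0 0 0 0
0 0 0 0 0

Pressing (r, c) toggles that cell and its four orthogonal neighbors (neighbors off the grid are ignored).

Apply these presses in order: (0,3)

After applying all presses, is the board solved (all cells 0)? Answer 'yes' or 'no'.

Answer: yes

Derivation:
After press 1 at (0,3):
0 0 0 0 0
0 0 0 0 0
0 0 0 0 0
0 0 0 0 0

Lights still on: 0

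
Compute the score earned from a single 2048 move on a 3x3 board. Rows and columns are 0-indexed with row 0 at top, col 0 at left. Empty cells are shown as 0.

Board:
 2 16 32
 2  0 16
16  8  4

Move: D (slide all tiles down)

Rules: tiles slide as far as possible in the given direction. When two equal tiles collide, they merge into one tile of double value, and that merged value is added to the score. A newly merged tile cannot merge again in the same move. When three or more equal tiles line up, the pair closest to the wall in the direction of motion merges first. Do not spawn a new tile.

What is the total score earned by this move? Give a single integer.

Slide down:
col 0: [2, 2, 16] -> [0, 4, 16]  score +4 (running 4)
col 1: [16, 0, 8] -> [0, 16, 8]  score +0 (running 4)
col 2: [32, 16, 4] -> [32, 16, 4]  score +0 (running 4)
Board after move:
 0  0 32
 4 16 16
16  8  4

Answer: 4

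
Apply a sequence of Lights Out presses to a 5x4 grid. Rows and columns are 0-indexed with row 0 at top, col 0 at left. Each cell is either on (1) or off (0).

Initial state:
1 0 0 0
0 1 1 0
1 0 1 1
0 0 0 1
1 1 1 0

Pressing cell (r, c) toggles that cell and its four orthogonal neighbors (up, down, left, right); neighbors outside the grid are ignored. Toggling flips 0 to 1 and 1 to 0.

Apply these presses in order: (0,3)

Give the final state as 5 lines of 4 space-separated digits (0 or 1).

After press 1 at (0,3):
1 0 1 1
0 1 1 1
1 0 1 1
0 0 0 1
1 1 1 0

Answer: 1 0 1 1
0 1 1 1
1 0 1 1
0 0 0 1
1 1 1 0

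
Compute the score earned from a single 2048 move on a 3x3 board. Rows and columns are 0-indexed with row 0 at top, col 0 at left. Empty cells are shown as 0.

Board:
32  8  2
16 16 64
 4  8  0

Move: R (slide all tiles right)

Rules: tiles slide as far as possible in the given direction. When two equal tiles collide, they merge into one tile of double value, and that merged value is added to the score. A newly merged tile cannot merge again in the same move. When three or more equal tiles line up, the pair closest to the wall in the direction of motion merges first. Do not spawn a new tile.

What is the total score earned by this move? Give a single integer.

Slide right:
row 0: [32, 8, 2] -> [32, 8, 2]  score +0 (running 0)
row 1: [16, 16, 64] -> [0, 32, 64]  score +32 (running 32)
row 2: [4, 8, 0] -> [0, 4, 8]  score +0 (running 32)
Board after move:
32  8  2
 0 32 64
 0  4  8

Answer: 32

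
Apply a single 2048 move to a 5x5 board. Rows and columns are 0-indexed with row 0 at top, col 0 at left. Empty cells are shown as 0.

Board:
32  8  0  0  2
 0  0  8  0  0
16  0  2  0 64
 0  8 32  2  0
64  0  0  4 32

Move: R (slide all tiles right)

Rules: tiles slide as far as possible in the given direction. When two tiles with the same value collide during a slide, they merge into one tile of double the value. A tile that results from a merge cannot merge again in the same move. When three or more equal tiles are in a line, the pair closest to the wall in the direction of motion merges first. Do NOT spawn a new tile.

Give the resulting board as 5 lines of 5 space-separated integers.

Answer:  0  0 32  8  2
 0  0  0  0  8
 0  0 16  2 64
 0  0  8 32  2
 0  0 64  4 32

Derivation:
Slide right:
row 0: [32, 8, 0, 0, 2] -> [0, 0, 32, 8, 2]
row 1: [0, 0, 8, 0, 0] -> [0, 0, 0, 0, 8]
row 2: [16, 0, 2, 0, 64] -> [0, 0, 16, 2, 64]
row 3: [0, 8, 32, 2, 0] -> [0, 0, 8, 32, 2]
row 4: [64, 0, 0, 4, 32] -> [0, 0, 64, 4, 32]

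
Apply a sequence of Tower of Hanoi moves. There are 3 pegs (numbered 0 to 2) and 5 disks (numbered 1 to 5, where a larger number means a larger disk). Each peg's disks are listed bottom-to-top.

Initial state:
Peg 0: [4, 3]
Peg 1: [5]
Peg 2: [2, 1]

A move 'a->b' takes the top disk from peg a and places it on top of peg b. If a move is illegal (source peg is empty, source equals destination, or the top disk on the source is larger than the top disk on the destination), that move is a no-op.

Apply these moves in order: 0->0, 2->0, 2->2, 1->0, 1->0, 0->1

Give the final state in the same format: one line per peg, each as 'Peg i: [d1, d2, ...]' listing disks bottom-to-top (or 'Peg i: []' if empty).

After move 1 (0->0):
Peg 0: [4, 3]
Peg 1: [5]
Peg 2: [2, 1]

After move 2 (2->0):
Peg 0: [4, 3, 1]
Peg 1: [5]
Peg 2: [2]

After move 3 (2->2):
Peg 0: [4, 3, 1]
Peg 1: [5]
Peg 2: [2]

After move 4 (1->0):
Peg 0: [4, 3, 1]
Peg 1: [5]
Peg 2: [2]

After move 5 (1->0):
Peg 0: [4, 3, 1]
Peg 1: [5]
Peg 2: [2]

After move 6 (0->1):
Peg 0: [4, 3]
Peg 1: [5, 1]
Peg 2: [2]

Answer: Peg 0: [4, 3]
Peg 1: [5, 1]
Peg 2: [2]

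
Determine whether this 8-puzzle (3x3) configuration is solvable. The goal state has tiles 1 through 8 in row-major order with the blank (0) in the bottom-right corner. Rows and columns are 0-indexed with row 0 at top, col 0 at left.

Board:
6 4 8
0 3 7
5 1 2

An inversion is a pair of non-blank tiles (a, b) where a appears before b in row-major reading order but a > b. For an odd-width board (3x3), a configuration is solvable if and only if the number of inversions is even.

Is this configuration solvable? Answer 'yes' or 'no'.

Answer: yes

Derivation:
Inversions (pairs i<j in row-major order where tile[i] > tile[j] > 0): 20
20 is even, so the puzzle is solvable.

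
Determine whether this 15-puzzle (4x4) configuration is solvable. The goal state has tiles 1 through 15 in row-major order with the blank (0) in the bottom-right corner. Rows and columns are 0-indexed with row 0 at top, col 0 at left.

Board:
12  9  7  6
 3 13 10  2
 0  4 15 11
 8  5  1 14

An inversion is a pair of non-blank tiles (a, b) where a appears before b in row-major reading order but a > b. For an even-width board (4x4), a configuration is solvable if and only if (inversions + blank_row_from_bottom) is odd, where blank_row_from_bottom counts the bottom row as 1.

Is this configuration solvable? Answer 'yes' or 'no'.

Inversions: 57
Blank is in row 2 (0-indexed from top), which is row 2 counting from the bottom (bottom = 1).
57 + 2 = 59, which is odd, so the puzzle is solvable.

Answer: yes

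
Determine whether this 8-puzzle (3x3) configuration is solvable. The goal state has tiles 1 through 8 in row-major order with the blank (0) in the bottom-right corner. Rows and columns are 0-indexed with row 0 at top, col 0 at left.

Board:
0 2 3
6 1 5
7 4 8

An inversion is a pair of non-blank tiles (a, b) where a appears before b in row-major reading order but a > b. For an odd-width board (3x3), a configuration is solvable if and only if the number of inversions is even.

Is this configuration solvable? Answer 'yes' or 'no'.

Inversions (pairs i<j in row-major order where tile[i] > tile[j] > 0): 7
7 is odd, so the puzzle is not solvable.

Answer: no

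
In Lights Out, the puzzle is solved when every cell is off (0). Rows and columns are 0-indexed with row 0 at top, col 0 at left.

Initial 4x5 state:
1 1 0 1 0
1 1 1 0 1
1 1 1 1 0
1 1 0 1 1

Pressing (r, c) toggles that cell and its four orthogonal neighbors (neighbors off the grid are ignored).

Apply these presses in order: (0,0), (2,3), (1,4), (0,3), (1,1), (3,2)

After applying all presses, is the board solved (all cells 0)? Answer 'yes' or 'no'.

Answer: no

Derivation:
After press 1 at (0,0):
0 0 0 1 0
0 1 1 0 1
1 1 1 1 0
1 1 0 1 1

After press 2 at (2,3):
0 0 0 1 0
0 1 1 1 1
1 1 0 0 1
1 1 0 0 1

After press 3 at (1,4):
0 0 0 1 1
0 1 1 0 0
1 1 0 0 0
1 1 0 0 1

After press 4 at (0,3):
0 0 1 0 0
0 1 1 1 0
1 1 0 0 0
1 1 0 0 1

After press 5 at (1,1):
0 1 1 0 0
1 0 0 1 0
1 0 0 0 0
1 1 0 0 1

After press 6 at (3,2):
0 1 1 0 0
1 0 0 1 0
1 0 1 0 0
1 0 1 1 1

Lights still on: 10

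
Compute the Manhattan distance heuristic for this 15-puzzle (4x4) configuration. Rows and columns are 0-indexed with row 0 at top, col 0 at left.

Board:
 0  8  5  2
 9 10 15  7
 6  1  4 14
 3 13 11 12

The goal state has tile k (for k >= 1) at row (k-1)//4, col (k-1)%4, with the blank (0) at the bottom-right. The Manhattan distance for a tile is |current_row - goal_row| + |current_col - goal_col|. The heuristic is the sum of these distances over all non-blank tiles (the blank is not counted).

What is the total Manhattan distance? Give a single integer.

Answer: 32

Derivation:
Tile 8: (0,1)->(1,3) = 3
Tile 5: (0,2)->(1,0) = 3
Tile 2: (0,3)->(0,1) = 2
Tile 9: (1,0)->(2,0) = 1
Tile 10: (1,1)->(2,1) = 1
Tile 15: (1,2)->(3,2) = 2
Tile 7: (1,3)->(1,2) = 1
Tile 6: (2,0)->(1,1) = 2
Tile 1: (2,1)->(0,0) = 3
Tile 4: (2,2)->(0,3) = 3
Tile 14: (2,3)->(3,1) = 3
Tile 3: (3,0)->(0,2) = 5
Tile 13: (3,1)->(3,0) = 1
Tile 11: (3,2)->(2,2) = 1
Tile 12: (3,3)->(2,3) = 1
Sum: 3 + 3 + 2 + 1 + 1 + 2 + 1 + 2 + 3 + 3 + 3 + 5 + 1 + 1 + 1 = 32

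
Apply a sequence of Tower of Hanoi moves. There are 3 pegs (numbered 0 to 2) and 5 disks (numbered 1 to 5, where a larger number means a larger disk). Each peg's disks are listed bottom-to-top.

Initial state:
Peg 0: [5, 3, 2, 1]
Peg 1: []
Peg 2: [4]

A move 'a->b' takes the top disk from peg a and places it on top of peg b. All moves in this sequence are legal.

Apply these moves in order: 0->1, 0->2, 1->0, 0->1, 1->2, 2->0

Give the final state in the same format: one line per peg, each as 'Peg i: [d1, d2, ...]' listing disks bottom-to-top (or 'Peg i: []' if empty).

Answer: Peg 0: [5, 3, 1]
Peg 1: []
Peg 2: [4, 2]

Derivation:
After move 1 (0->1):
Peg 0: [5, 3, 2]
Peg 1: [1]
Peg 2: [4]

After move 2 (0->2):
Peg 0: [5, 3]
Peg 1: [1]
Peg 2: [4, 2]

After move 3 (1->0):
Peg 0: [5, 3, 1]
Peg 1: []
Peg 2: [4, 2]

After move 4 (0->1):
Peg 0: [5, 3]
Peg 1: [1]
Peg 2: [4, 2]

After move 5 (1->2):
Peg 0: [5, 3]
Peg 1: []
Peg 2: [4, 2, 1]

After move 6 (2->0):
Peg 0: [5, 3, 1]
Peg 1: []
Peg 2: [4, 2]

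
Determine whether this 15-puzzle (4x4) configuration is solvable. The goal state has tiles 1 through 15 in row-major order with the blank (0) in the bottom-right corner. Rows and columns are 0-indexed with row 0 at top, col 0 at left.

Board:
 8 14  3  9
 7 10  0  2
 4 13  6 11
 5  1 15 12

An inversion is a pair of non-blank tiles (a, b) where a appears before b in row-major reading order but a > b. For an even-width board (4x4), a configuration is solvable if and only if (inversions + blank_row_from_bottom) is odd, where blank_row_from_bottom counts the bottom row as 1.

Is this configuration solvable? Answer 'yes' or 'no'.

Answer: yes

Derivation:
Inversions: 50
Blank is in row 1 (0-indexed from top), which is row 3 counting from the bottom (bottom = 1).
50 + 3 = 53, which is odd, so the puzzle is solvable.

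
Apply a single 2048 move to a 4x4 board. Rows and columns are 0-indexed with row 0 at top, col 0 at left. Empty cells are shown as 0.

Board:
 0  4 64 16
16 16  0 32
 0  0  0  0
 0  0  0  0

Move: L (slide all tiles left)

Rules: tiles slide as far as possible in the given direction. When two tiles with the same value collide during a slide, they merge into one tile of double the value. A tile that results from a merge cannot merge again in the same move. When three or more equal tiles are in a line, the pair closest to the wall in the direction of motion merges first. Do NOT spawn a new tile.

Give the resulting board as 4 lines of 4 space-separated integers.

Slide left:
row 0: [0, 4, 64, 16] -> [4, 64, 16, 0]
row 1: [16, 16, 0, 32] -> [32, 32, 0, 0]
row 2: [0, 0, 0, 0] -> [0, 0, 0, 0]
row 3: [0, 0, 0, 0] -> [0, 0, 0, 0]

Answer:  4 64 16  0
32 32  0  0
 0  0  0  0
 0  0  0  0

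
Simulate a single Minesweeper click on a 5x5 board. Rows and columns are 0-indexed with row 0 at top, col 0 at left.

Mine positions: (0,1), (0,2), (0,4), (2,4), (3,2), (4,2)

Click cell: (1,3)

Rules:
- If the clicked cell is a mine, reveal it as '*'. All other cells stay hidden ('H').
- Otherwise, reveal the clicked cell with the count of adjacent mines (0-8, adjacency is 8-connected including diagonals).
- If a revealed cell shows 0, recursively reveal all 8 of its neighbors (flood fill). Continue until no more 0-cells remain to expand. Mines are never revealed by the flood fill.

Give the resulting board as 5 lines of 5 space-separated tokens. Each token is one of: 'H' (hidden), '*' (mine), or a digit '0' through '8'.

H H H H H
H H H 3 H
H H H H H
H H H H H
H H H H H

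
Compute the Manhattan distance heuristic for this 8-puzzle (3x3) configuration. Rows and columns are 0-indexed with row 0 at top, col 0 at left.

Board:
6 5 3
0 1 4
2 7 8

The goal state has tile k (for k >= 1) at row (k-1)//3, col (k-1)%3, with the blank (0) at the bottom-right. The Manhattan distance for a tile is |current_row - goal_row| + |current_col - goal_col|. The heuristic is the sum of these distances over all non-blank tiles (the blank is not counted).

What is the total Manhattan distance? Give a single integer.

Tile 6: at (0,0), goal (1,2), distance |0-1|+|0-2| = 3
Tile 5: at (0,1), goal (1,1), distance |0-1|+|1-1| = 1
Tile 3: at (0,2), goal (0,2), distance |0-0|+|2-2| = 0
Tile 1: at (1,1), goal (0,0), distance |1-0|+|1-0| = 2
Tile 4: at (1,2), goal (1,0), distance |1-1|+|2-0| = 2
Tile 2: at (2,0), goal (0,1), distance |2-0|+|0-1| = 3
Tile 7: at (2,1), goal (2,0), distance |2-2|+|1-0| = 1
Tile 8: at (2,2), goal (2,1), distance |2-2|+|2-1| = 1
Sum: 3 + 1 + 0 + 2 + 2 + 3 + 1 + 1 = 13

Answer: 13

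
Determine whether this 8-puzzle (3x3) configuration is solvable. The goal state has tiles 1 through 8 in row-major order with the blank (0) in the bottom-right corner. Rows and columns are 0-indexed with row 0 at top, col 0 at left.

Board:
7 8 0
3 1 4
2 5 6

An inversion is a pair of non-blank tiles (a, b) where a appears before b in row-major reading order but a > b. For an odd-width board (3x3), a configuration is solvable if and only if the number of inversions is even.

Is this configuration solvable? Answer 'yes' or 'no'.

Answer: no

Derivation:
Inversions (pairs i<j in row-major order where tile[i] > tile[j] > 0): 15
15 is odd, so the puzzle is not solvable.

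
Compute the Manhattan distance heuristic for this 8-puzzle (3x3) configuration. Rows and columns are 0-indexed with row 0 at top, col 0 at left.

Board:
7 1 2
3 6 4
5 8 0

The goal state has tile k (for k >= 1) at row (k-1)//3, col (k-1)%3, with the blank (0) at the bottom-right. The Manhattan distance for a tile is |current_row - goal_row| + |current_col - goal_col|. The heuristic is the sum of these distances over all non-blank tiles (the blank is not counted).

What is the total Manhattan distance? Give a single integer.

Tile 7: at (0,0), goal (2,0), distance |0-2|+|0-0| = 2
Tile 1: at (0,1), goal (0,0), distance |0-0|+|1-0| = 1
Tile 2: at (0,2), goal (0,1), distance |0-0|+|2-1| = 1
Tile 3: at (1,0), goal (0,2), distance |1-0|+|0-2| = 3
Tile 6: at (1,1), goal (1,2), distance |1-1|+|1-2| = 1
Tile 4: at (1,2), goal (1,0), distance |1-1|+|2-0| = 2
Tile 5: at (2,0), goal (1,1), distance |2-1|+|0-1| = 2
Tile 8: at (2,1), goal (2,1), distance |2-2|+|1-1| = 0
Sum: 2 + 1 + 1 + 3 + 1 + 2 + 2 + 0 = 12

Answer: 12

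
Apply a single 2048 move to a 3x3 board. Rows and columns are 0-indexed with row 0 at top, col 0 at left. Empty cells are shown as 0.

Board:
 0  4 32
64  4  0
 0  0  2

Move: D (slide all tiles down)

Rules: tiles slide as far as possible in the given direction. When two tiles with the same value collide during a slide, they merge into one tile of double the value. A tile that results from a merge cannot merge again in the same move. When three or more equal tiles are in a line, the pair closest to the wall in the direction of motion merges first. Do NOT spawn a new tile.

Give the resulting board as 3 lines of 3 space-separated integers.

Slide down:
col 0: [0, 64, 0] -> [0, 0, 64]
col 1: [4, 4, 0] -> [0, 0, 8]
col 2: [32, 0, 2] -> [0, 32, 2]

Answer:  0  0  0
 0  0 32
64  8  2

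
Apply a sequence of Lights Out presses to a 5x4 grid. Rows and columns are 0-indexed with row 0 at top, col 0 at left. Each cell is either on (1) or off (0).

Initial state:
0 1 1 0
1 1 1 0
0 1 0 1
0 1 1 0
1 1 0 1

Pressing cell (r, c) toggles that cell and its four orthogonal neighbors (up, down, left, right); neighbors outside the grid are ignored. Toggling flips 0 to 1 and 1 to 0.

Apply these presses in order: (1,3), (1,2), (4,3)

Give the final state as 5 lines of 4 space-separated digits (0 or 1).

After press 1 at (1,3):
0 1 1 1
1 1 0 1
0 1 0 0
0 1 1 0
1 1 0 1

After press 2 at (1,2):
0 1 0 1
1 0 1 0
0 1 1 0
0 1 1 0
1 1 0 1

After press 3 at (4,3):
0 1 0 1
1 0 1 0
0 1 1 0
0 1 1 1
1 1 1 0

Answer: 0 1 0 1
1 0 1 0
0 1 1 0
0 1 1 1
1 1 1 0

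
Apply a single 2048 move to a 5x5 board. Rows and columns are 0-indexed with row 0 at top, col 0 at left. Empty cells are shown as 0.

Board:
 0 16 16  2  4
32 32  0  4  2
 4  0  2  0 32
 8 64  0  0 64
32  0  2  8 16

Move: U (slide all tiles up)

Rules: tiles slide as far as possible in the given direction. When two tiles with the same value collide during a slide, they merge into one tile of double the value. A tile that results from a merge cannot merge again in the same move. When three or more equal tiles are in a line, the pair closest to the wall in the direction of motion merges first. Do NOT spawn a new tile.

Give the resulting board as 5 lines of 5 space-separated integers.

Answer: 32 16 16  2  4
 4 32  4  4  2
 8 64  0  8 32
32  0  0  0 64
 0  0  0  0 16

Derivation:
Slide up:
col 0: [0, 32, 4, 8, 32] -> [32, 4, 8, 32, 0]
col 1: [16, 32, 0, 64, 0] -> [16, 32, 64, 0, 0]
col 2: [16, 0, 2, 0, 2] -> [16, 4, 0, 0, 0]
col 3: [2, 4, 0, 0, 8] -> [2, 4, 8, 0, 0]
col 4: [4, 2, 32, 64, 16] -> [4, 2, 32, 64, 16]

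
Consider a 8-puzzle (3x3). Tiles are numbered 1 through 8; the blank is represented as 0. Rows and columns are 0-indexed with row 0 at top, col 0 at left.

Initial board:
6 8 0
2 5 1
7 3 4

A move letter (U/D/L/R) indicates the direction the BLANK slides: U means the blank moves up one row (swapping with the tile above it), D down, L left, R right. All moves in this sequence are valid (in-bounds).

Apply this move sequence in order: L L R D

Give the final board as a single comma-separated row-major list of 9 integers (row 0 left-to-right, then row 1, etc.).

After move 1 (L):
6 0 8
2 5 1
7 3 4

After move 2 (L):
0 6 8
2 5 1
7 3 4

After move 3 (R):
6 0 8
2 5 1
7 3 4

After move 4 (D):
6 5 8
2 0 1
7 3 4

Answer: 6, 5, 8, 2, 0, 1, 7, 3, 4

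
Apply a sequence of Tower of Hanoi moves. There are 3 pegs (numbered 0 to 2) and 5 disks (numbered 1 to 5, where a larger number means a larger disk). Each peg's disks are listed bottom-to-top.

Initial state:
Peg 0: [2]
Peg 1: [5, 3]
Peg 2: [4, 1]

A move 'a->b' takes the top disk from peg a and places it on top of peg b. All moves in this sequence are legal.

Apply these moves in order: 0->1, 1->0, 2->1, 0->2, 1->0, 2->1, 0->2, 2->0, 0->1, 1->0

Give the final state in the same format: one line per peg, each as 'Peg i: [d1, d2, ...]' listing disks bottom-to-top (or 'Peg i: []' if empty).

Answer: Peg 0: [1]
Peg 1: [5, 3, 2]
Peg 2: [4]

Derivation:
After move 1 (0->1):
Peg 0: []
Peg 1: [5, 3, 2]
Peg 2: [4, 1]

After move 2 (1->0):
Peg 0: [2]
Peg 1: [5, 3]
Peg 2: [4, 1]

After move 3 (2->1):
Peg 0: [2]
Peg 1: [5, 3, 1]
Peg 2: [4]

After move 4 (0->2):
Peg 0: []
Peg 1: [5, 3, 1]
Peg 2: [4, 2]

After move 5 (1->0):
Peg 0: [1]
Peg 1: [5, 3]
Peg 2: [4, 2]

After move 6 (2->1):
Peg 0: [1]
Peg 1: [5, 3, 2]
Peg 2: [4]

After move 7 (0->2):
Peg 0: []
Peg 1: [5, 3, 2]
Peg 2: [4, 1]

After move 8 (2->0):
Peg 0: [1]
Peg 1: [5, 3, 2]
Peg 2: [4]

After move 9 (0->1):
Peg 0: []
Peg 1: [5, 3, 2, 1]
Peg 2: [4]

After move 10 (1->0):
Peg 0: [1]
Peg 1: [5, 3, 2]
Peg 2: [4]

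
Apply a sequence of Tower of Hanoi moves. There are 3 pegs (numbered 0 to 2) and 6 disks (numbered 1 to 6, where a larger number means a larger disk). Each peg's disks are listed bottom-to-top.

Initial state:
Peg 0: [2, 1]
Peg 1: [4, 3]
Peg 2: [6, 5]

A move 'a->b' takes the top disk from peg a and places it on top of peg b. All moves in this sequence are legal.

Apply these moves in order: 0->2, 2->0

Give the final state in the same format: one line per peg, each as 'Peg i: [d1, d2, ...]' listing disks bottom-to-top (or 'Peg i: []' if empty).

Answer: Peg 0: [2, 1]
Peg 1: [4, 3]
Peg 2: [6, 5]

Derivation:
After move 1 (0->2):
Peg 0: [2]
Peg 1: [4, 3]
Peg 2: [6, 5, 1]

After move 2 (2->0):
Peg 0: [2, 1]
Peg 1: [4, 3]
Peg 2: [6, 5]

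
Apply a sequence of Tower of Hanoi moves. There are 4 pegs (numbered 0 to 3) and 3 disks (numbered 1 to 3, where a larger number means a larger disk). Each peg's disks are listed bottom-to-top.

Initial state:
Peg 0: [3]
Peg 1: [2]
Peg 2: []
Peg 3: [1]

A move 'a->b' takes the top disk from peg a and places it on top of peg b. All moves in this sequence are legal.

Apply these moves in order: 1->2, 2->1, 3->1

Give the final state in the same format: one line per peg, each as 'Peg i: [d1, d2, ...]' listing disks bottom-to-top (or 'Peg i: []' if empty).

After move 1 (1->2):
Peg 0: [3]
Peg 1: []
Peg 2: [2]
Peg 3: [1]

After move 2 (2->1):
Peg 0: [3]
Peg 1: [2]
Peg 2: []
Peg 3: [1]

After move 3 (3->1):
Peg 0: [3]
Peg 1: [2, 1]
Peg 2: []
Peg 3: []

Answer: Peg 0: [3]
Peg 1: [2, 1]
Peg 2: []
Peg 3: []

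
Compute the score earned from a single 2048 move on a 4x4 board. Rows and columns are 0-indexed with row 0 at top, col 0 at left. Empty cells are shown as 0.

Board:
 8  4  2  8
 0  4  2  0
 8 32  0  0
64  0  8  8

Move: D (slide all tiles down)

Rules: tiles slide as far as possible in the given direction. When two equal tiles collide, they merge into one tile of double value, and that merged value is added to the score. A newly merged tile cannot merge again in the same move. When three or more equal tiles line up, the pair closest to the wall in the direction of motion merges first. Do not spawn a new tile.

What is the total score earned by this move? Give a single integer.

Answer: 44

Derivation:
Slide down:
col 0: [8, 0, 8, 64] -> [0, 0, 16, 64]  score +16 (running 16)
col 1: [4, 4, 32, 0] -> [0, 0, 8, 32]  score +8 (running 24)
col 2: [2, 2, 0, 8] -> [0, 0, 4, 8]  score +4 (running 28)
col 3: [8, 0, 0, 8] -> [0, 0, 0, 16]  score +16 (running 44)
Board after move:
 0  0  0  0
 0  0  0  0
16  8  4  0
64 32  8 16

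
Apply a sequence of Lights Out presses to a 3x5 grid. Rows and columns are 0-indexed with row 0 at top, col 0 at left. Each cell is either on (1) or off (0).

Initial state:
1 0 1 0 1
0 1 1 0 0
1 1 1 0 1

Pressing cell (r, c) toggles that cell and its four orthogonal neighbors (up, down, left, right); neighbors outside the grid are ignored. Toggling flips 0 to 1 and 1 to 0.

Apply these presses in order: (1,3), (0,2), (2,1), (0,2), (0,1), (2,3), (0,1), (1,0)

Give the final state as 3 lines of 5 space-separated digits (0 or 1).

After press 1 at (1,3):
1 0 1 1 1
0 1 0 1 1
1 1 1 1 1

After press 2 at (0,2):
1 1 0 0 1
0 1 1 1 1
1 1 1 1 1

After press 3 at (2,1):
1 1 0 0 1
0 0 1 1 1
0 0 0 1 1

After press 4 at (0,2):
1 0 1 1 1
0 0 0 1 1
0 0 0 1 1

After press 5 at (0,1):
0 1 0 1 1
0 1 0 1 1
0 0 0 1 1

After press 6 at (2,3):
0 1 0 1 1
0 1 0 0 1
0 0 1 0 0

After press 7 at (0,1):
1 0 1 1 1
0 0 0 0 1
0 0 1 0 0

After press 8 at (1,0):
0 0 1 1 1
1 1 0 0 1
1 0 1 0 0

Answer: 0 0 1 1 1
1 1 0 0 1
1 0 1 0 0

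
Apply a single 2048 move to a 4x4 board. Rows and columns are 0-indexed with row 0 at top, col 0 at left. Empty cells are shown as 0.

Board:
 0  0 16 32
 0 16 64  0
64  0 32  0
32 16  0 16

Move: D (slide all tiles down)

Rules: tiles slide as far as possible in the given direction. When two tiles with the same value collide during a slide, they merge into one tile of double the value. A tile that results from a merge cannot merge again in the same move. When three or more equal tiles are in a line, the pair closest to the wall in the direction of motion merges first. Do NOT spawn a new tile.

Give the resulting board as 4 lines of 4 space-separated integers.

Slide down:
col 0: [0, 0, 64, 32] -> [0, 0, 64, 32]
col 1: [0, 16, 0, 16] -> [0, 0, 0, 32]
col 2: [16, 64, 32, 0] -> [0, 16, 64, 32]
col 3: [32, 0, 0, 16] -> [0, 0, 32, 16]

Answer:  0  0  0  0
 0  0 16  0
64  0 64 32
32 32 32 16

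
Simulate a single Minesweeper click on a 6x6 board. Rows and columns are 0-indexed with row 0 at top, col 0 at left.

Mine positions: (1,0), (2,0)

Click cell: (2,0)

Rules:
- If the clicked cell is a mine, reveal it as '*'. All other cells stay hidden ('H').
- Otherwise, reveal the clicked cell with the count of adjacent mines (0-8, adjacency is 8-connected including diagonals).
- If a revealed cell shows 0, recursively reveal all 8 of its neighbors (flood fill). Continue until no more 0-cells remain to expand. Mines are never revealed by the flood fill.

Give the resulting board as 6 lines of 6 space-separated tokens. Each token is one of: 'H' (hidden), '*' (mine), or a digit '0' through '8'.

H H H H H H
H H H H H H
* H H H H H
H H H H H H
H H H H H H
H H H H H H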